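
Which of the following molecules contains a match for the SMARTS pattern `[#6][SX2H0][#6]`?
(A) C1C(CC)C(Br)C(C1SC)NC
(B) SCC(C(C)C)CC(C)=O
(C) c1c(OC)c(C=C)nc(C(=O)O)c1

A

[#6][SX2H0][#6] describes an aliphatic sulfur bridging two carbons with no H on the sulfur (a thioether).
(A) contains a methylthio ether (-SCH3), which satisfies every atom and bond constraint.
(B) has a thiol (-SH) but the sulfur has H1, not H0 bridging two carbons.
(C) has a methoxy ether (-OCH3) but the bridging atom is O, not S.
So the answer is (A).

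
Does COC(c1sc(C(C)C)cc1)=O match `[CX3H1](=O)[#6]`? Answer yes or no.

No

The pattern [CX3H1](=O)[#6] describes an sp2 carbon with one H, double-bonded to O and single-bonded to carbon — an aldehyde.
The closest candidate here is a methyl-ester group (-C(=O)OCH3), but the carbonyl carbon has H0, not H1. No other fragment satisfies the full query, so there is no match.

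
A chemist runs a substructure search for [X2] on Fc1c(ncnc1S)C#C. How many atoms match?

5

The query [X2] means: any atom with exactly two total connections (bonds + H).
Check the 10 heavy atoms by environment: 2× n (aromatic, X2) → match; 4× c (aromatic, X3) → no; 1× S (X2) → match; 2× C (X2) → match; 1× F (X1) → no.
Summing the matching environments: 2 + 1 + 2 = 5 matching atoms.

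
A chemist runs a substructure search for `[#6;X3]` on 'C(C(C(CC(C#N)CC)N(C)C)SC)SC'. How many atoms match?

The query [#6;X3] means: any carbon (aromatic or not) with three total connections.
Check the 16 heavy atoms by environment: 11× C (X4) → no; 2× S (X2) → no; 1× N (X3) → no; 1× C (X2) → no; 1× N (X1) → no.
No environment satisfies the query, so 0 matching atoms.

0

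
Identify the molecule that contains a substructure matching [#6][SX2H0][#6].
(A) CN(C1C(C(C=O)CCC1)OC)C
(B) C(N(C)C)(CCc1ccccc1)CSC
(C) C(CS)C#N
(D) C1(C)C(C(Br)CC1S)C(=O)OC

[#6][SX2H0][#6] describes an aliphatic sulfur bridging two carbons with no H on the sulfur (a thioether).
(A) has a methoxy ether (-OCH3) but the bridging atom is O, not S.
(B) contains a methylthio ether (-SCH3), which satisfies every atom and bond constraint.
(C) has a thiol (-SH) but the sulfur has H1, not H0 bridging two carbons.
(D) has a thiol (-SH) but the sulfur has H1, not H0 bridging two carbons.
So the answer is (B).

B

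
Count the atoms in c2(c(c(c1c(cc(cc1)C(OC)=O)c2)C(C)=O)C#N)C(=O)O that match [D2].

6

The query [D2] means: atom with exactly two heavy-atom neighbours.
Check the 22 heavy atoms by environment: 6× c (aromatic, D3) → no; 4× c (aromatic, D2) → match; 3× C (D3) → no; 4× O (D1) → no; 1× C (D2) → match; 1× N (D1) → no; 1× O (D2) → match; 2× C (D1) → no.
Summing the matching environments: 4 + 1 + 1 = 6 matching atoms.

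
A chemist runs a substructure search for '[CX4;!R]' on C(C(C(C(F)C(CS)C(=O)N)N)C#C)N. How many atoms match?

The query [CX4;!R] means: aliphatic carbon with four total connections, not in a ring.
Check the 15 heavy atoms by environment: 6× C (X4, acyclic) → match; 1× S (X2, acyclic) → no; 1× F (X1, acyclic) → no; 3× N (X3, acyclic) → no; 1× C (X3, acyclic) → no; 1× O (X1, acyclic) → no; 2× C (X2, acyclic) → no.
That gives 6 matching atoms.

6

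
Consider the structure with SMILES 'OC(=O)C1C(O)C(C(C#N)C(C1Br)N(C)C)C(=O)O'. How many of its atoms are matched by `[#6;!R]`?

The query [#6;!R] means: carbon not in any ring.
Check the 19 heavy atoms by environment: 6× C (in 6-ring) → no; 2× N (acyclic) → no; 5× C (acyclic) → match; 5× O (acyclic) → no; 1× Br (acyclic) → no.
That gives 5 matching atoms.

5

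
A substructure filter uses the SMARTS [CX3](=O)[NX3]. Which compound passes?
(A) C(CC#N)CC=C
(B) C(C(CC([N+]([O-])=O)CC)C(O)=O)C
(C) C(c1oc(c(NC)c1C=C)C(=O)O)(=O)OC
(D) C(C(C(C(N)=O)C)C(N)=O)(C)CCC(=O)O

D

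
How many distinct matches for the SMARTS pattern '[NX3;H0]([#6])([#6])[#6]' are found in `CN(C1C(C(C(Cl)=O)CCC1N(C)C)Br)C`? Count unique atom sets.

2

[NX3;H0]([#6])([#6])[#6] is the SMARTS for a tertiary amine: a trivalent nitrogen with no H, bonded to three carbons.
The molecule carries 2 separate instances of a dimethylamino group (-N(CH3)2) meeting every constraint; each maps to a distinct set of atoms, giving 2 matches.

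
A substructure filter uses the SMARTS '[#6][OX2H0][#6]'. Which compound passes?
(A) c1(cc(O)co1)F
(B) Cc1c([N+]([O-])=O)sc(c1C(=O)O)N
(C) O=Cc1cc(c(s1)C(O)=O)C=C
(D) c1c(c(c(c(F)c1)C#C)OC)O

[#6][OX2H0][#6] describes an aliphatic oxygen bridging two carbons with no H on the oxygen (an ether).
(A) has a hydroxyl group (-OH) but the oxygen has H1, not H0 bridging two carbons.
(B) has a carboxylic acid group (-C(=O)OH) but the -OH oxygen has H1; the =O is OX1, not OX2.
(C) has a carboxylic acid group (-C(=O)OH) but the -OH oxygen has H1; the =O is OX1, not OX2.
(D) contains a methoxy ether (-OCH3), which satisfies every atom and bond constraint.
So the answer is (D).

D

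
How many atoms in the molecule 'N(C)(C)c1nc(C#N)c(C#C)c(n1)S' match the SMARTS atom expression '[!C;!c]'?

5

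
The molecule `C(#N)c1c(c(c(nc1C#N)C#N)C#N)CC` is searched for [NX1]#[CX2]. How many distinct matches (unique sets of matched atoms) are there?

4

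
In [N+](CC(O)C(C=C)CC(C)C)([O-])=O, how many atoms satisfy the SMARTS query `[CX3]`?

2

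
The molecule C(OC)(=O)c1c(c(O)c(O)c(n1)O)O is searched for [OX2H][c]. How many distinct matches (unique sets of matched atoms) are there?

4

[OX2H][c] is the SMARTS for a phenol: a hydroxyl oxygen attached to an aromatic carbon.
The molecule carries 4 separate instances of a hydroxyl group (-OH) meeting every constraint; each maps to a distinct set of atoms, giving 4 matches.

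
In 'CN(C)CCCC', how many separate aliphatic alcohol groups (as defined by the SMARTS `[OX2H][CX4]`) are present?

0

[OX2H][CX4] is the SMARTS for an aliphatic alcohol: a hydroxyl oxygen bound to an sp3 (X4) carbon.
No fragment in the molecule satisfies every constraint, giving 0 matches.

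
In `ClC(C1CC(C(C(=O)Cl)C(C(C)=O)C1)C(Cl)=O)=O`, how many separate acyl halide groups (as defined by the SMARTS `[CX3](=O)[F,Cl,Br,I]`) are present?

[CX3](=O)[F,Cl,Br,I] is the SMARTS for an acyl halide: a carbonyl carbon bonded to a halogen.
The molecule carries 3 separate instances of an acyl chloride (-C(=O)Cl) meeting every constraint; each maps to a distinct set of atoms, giving 3 matches.

3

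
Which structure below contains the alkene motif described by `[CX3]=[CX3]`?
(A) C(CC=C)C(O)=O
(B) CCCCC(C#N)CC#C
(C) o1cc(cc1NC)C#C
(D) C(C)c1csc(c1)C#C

A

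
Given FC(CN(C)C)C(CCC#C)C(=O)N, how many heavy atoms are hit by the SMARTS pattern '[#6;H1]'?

Check the 14 heavy atoms by environment: 3× C (H2) → no; 3× C (H1) → match; 1× F (H0) → no; 1× N (H0) → no; 2× C (H3) → no; 2× C (H0) → no; 1× O (H0) → no; 1× N (H2) → no.
That gives 3 matching atoms.

3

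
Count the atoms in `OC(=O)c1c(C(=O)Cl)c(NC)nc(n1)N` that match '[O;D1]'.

The query [O;D1] means: aliphatic oxygen bonded to exactly one heavy atom.
Check the 15 heavy atoms by environment: 2× n (aromatic, D2) → no; 4× c (aromatic, D3) → no; 2× C (D3) → no; 3× O (D1) → match; 1× N (D2) → no; 1× C (D1) → no; 1× Cl (D1) → no; 1× N (D1) → no.
That gives 3 matching atoms.

3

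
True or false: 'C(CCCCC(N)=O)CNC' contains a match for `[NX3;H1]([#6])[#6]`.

True

The pattern [NX3;H1]([#6])[#6] describes a trivalent nitrogen with one H, bonded to two carbons — a secondary amine.
The molecule carries an N-methylamino group (-NHCH3), whose atoms satisfy every constraint of the query, so the pattern matches.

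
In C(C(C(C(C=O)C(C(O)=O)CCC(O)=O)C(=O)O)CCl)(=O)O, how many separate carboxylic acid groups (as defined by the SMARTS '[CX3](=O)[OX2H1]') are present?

4

[CX3](=O)[OX2H1] is the SMARTS for a carboxylic acid: an sp2 carbon double-bonded to O and single-bonded to an -OH oxygen.
The molecule carries 4 separate instances of a carboxylic acid group (-C(=O)OH) meeting every constraint; each maps to a distinct set of atoms, giving 4 matches.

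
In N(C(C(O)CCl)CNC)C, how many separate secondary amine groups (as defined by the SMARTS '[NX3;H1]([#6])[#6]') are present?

[NX3;H1]([#6])[#6] is the SMARTS for a secondary amine: a trivalent nitrogen with one H, bonded to two carbons.
The molecule carries 2 separate instances of an N-methylamino group (-NHCH3) meeting every constraint; each maps to a distinct set of atoms, giving 2 matches.

2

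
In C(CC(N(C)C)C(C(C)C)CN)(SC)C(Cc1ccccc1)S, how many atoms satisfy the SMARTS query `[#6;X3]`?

6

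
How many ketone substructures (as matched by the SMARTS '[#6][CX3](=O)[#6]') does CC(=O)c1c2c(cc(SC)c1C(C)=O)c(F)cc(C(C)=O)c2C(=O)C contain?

[#6][CX3](=O)[#6] is the SMARTS for a ketone: a carbonyl carbon (no H) flanked by two carbons.
The molecule carries 4 separate instances of an acetyl/ketone group (-C(=O)CH3) meeting every constraint; each maps to a distinct set of atoms, giving 4 matches.

4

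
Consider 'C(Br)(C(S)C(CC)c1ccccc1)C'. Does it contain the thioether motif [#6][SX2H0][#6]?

No

The pattern [#6][SX2H0][#6] describes an aliphatic sulfur bridging two carbons with no H on the sulfur — a thioether.
The closest candidate here is a thiol (-SH), but the sulfur has H1, not H0 bridging two carbons. No other fragment satisfies the full query, so there is no match.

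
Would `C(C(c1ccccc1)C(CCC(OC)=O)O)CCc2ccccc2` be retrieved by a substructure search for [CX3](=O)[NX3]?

The pattern [CX3](=O)[NX3] describes a carbonyl carbon bonded to a trivalent nitrogen — an amide.
The closest candidate here is a methyl-ester group (-C(=O)OCH3), but the carbonyl is bonded to O, not to an NX3 nitrogen. No other fragment satisfies the full query, so there is no match.

No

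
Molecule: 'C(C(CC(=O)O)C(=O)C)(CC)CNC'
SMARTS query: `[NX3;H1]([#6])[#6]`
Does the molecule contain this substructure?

Yes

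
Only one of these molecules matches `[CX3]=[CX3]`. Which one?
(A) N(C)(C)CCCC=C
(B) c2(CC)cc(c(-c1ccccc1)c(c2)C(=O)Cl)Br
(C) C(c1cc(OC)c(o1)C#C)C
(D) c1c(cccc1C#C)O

A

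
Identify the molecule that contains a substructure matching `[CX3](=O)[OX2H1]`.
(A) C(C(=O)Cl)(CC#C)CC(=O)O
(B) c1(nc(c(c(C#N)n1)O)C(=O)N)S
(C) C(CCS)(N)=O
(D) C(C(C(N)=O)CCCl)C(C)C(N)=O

A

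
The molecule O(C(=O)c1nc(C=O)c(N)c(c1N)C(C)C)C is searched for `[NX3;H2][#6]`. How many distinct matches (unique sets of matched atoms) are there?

2

[NX3;H2][#6] is the SMARTS for a primary amine: a trivalent nitrogen with two H attached to carbon.
The molecule carries 2 separate instances of a primary amino group (-NH2) meeting every constraint; each maps to a distinct set of atoms, giving 2 matches.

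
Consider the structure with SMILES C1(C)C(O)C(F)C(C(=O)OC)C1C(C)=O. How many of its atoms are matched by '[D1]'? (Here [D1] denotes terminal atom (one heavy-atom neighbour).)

7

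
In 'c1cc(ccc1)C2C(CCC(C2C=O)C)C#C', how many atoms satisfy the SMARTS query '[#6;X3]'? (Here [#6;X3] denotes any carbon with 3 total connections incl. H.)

7

The query [#6;X3] means: any carbon (aromatic or not) with three total connections.
Check the 17 heavy atoms by environment: 7× C (X4) → no; 2× C (X2) → no; 6× c (aromatic, X3) → match; 1× C (X3) → match; 1× O (X1) → no.
Summing the matching environments: 6 + 1 = 7 matching atoms.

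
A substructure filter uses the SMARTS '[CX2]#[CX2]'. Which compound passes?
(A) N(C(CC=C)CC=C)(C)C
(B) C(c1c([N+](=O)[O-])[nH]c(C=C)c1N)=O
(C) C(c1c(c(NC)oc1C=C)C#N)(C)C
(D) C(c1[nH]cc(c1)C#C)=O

D

[CX2]#[CX2] describes a carbon-carbon triple bond (an alkyne).
(A) has a vinyl group (-CH=CH2) but the C=C is a double bond; both carbons are CX3, not CX2.
(B) has a vinyl group (-CH=CH2) but the C=C is a double bond; both carbons are CX3, not CX2.
(C) has a vinyl group (-CH=CH2) but the C=C is a double bond; both carbons are CX3, not CX2.
(D) contains an ethynyl group (-C#CH), which satisfies every atom and bond constraint.
So the answer is (D).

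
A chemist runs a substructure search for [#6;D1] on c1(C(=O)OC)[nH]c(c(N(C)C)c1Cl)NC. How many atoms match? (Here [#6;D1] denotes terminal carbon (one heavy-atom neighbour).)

4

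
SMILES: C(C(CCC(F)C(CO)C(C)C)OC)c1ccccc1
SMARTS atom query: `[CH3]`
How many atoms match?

The query [CH3] means: aliphatic carbon with exactly three hydrogens.
Check the 20 heavy atoms by environment: 4× C (H2) → no; 4× C (H1) → no; 3× C (H3) → match; 1× F (H0) → no; 1× O (H0) → no; 1× c (aromatic, H0) → no; 5× c (aromatic, H1) → no; 1× O (H1) → no.
That gives 3 matching atoms.

3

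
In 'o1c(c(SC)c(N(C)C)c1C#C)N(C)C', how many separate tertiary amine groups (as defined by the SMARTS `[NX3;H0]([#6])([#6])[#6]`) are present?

2

[NX3;H0]([#6])([#6])[#6] is the SMARTS for a tertiary amine: a trivalent nitrogen with no H, bonded to three carbons.
The molecule carries 2 separate instances of a dimethylamino group (-N(CH3)2) meeting every constraint; each maps to a distinct set of atoms, giving 2 matches.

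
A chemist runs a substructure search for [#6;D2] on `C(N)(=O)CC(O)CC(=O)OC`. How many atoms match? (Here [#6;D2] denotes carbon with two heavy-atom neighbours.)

2

The query [#6;D2] means: any carbon bonded to exactly two heavy atoms.
Check the 11 heavy atoms by environment: 2× C (D2) → match; 3× C (D3) → no; 3× O (D1) → no; 1× N (D1) → no; 1× O (D2) → no; 1× C (D1) → no.
That gives 2 matching atoms.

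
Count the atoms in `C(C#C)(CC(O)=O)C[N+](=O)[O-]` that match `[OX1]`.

3

The query [OX1] means: aliphatic oxygen with one total connection — typically a carbonyl =O or an oxide.
Check the 11 heavy atoms by environment: 3× C (X4) → no; 1× C (X3) → no; 2× O (X1) → match; 1× O (X2) → no; 1× N (charge +1, X3) → no; 1× O (charge -1, X1) → match; 2× C (X2) → no.
Summing the matching environments: 2 + 1 = 3 matching atoms.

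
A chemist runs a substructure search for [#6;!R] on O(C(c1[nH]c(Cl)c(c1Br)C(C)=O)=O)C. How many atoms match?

4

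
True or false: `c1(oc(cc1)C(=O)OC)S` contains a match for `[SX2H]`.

The pattern [SX2H] describes an aliphatic sulfur with two connections, one being H — a thiol.
The molecule carries a thiol (-SH), whose atoms satisfy every constraint of the query, so the pattern matches.

True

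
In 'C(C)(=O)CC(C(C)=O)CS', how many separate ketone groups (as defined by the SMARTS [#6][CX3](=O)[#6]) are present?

2

[#6][CX3](=O)[#6] is the SMARTS for a ketone: a carbonyl carbon (no H) flanked by two carbons.
The molecule carries 2 separate instances of an acetyl/ketone group (-C(=O)CH3) meeting every constraint; each maps to a distinct set of atoms, giving 2 matches.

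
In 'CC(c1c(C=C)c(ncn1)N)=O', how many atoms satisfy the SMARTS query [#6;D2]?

2

The query [#6;D2] means: any carbon bonded to exactly two heavy atoms.
Check the 12 heavy atoms by environment: 2× n (aromatic, D2) → no; 1× c (aromatic, D2) → match; 3× c (aromatic, D3) → no; 1× C (D3) → no; 1× O (D1) → no; 2× C (D1) → no; 1× C (D2) → match; 1× N (D1) → no.
Summing the matching environments: 1 + 1 = 2 matching atoms.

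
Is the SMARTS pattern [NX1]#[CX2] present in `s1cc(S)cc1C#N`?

Yes

The pattern [NX1]#[CX2] describes a nitrogen triple-bonded to a two-connected carbon — a nitrile.
The molecule carries a nitrile (-C#N), whose atoms satisfy every constraint of the query, so the pattern matches.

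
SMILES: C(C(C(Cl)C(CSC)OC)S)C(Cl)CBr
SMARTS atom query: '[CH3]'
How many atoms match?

2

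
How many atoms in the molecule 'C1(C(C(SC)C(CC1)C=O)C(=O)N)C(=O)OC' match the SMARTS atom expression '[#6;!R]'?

5

The query [#6;!R] means: carbon not in any ring.
Check the 17 heavy atoms by environment: 6× C (in 6-ring) → no; 1× S (acyclic) → no; 5× C (acyclic) → match; 4× O (acyclic) → no; 1× N (acyclic) → no.
That gives 5 matching atoms.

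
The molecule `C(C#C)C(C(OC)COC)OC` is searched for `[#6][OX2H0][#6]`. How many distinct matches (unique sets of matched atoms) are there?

[#6][OX2H0][#6] is the SMARTS for an ether: an aliphatic oxygen bridging two carbons with no H on the oxygen.
The molecule carries 3 separate instances of a methoxy ether (-OCH3) meeting every constraint; each maps to a distinct set of atoms, giving 3 matches.

3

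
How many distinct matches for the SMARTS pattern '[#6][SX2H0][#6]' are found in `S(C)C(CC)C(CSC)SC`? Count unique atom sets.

3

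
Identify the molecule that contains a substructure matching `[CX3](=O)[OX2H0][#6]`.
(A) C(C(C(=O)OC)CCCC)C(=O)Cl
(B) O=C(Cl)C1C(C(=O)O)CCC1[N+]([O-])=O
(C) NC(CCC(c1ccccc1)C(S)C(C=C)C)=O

[CX3](=O)[OX2H0][#6] describes a carbonyl carbon bonded to an oxygen that is itself bonded to carbon (no H on that O) (an ester).
(A) contains a methyl-ester group (-C(=O)OCH3), which satisfies every atom and bond constraint.
(B) has a carboxylic acid group (-C(=O)OH) but the singly-bonded O carries H (OX2H1, not H0).
(C) has a primary amide (-C(=O)NH2) but the carbonyl is bonded to N, not to an O-C linkage.
So the answer is (A).

A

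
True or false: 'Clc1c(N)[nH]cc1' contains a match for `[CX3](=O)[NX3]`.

False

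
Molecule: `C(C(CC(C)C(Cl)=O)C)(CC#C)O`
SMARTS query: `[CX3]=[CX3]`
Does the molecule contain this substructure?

No

The pattern [CX3]=[CX3] describes a non-aromatic C=C double bond between two sp2 carbons — an alkene.
The closest candidate here is an ethynyl group (-C#CH), but the C-C bond is a triple bond, not a double bond. No other fragment satisfies the full query, so there is no match.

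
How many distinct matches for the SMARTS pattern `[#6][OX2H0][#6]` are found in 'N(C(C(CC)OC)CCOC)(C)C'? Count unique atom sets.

2

[#6][OX2H0][#6] is the SMARTS for an ether: an aliphatic oxygen bridging two carbons with no H on the oxygen.
The molecule carries 2 separate instances of a methoxy ether (-OCH3) meeting every constraint; each maps to a distinct set of atoms, giving 2 matches.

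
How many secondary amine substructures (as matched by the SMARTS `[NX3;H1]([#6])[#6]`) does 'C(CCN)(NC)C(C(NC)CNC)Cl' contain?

3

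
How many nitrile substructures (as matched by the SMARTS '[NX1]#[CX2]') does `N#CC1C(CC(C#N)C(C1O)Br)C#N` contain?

[NX1]#[CX2] is the SMARTS for a nitrile: a nitrogen triple-bonded to a two-connected carbon.
The molecule carries 3 separate instances of a nitrile (-C#N) meeting every constraint; each maps to a distinct set of atoms, giving 3 matches.

3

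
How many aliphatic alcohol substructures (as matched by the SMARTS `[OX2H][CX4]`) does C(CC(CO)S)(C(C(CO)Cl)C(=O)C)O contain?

3

[OX2H][CX4] is the SMARTS for an aliphatic alcohol: a hydroxyl oxygen bound to an sp3 (X4) carbon.
The molecule carries 3 separate instances of a hydroxyl group (-OH) meeting every constraint; each maps to a distinct set of atoms, giving 3 matches.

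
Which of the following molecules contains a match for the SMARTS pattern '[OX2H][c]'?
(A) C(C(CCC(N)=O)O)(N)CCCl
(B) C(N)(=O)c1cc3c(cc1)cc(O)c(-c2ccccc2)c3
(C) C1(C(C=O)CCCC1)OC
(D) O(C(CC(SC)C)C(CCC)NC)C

[OX2H][c] describes a hydroxyl oxygen attached to an aromatic carbon (a phenol).
(A) has a hydroxyl group (-OH) but the -OH is on an aliphatic carbon, not an aromatic c.
(B) contains a hydroxyl group (-OH), which satisfies every atom and bond constraint.
(C) has a methoxy ether (-OCH3) but the oxygen has H0, not H1.
(D) has a methoxy ether (-OCH3) but the oxygen has H0, not H1.
So the answer is (B).

B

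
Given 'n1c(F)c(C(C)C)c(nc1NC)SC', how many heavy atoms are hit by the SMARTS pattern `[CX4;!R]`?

5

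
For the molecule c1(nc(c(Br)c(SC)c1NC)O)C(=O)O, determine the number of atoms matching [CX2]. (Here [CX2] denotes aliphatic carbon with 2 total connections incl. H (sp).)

0

Check the 15 heavy atoms by environment: 1× n (aromatic, X2) → no; 5× c (aromatic, X3) → no; 1× Br (X1) → no; 1× N (X3) → no; 2× C (X4) → no; 2× O (X2) → no; 1× C (X3) → no; 1× O (X1) → no; 1× S (X2) → no.
No environment satisfies the query, so 0 matching atoms.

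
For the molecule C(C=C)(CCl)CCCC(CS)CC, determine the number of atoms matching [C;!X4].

2

The query [C;!X4] means: aliphatic carbon that does not have four total connections.
Check the 13 heavy atoms by environment: 9× C (X4) → no; 2× C (X3) → match; 1× S (X2) → no; 1× Cl (X1) → no.
That gives 2 matching atoms.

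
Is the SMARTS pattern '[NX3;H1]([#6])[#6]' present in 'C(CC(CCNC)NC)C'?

Yes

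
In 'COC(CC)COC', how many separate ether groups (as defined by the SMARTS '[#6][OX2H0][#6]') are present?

[#6][OX2H0][#6] is the SMARTS for an ether: an aliphatic oxygen bridging two carbons with no H on the oxygen.
The molecule carries 2 separate instances of a methoxy ether (-OCH3) meeting every constraint; each maps to a distinct set of atoms, giving 2 matches.

2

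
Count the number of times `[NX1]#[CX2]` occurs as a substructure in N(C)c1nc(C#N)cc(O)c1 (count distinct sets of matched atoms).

1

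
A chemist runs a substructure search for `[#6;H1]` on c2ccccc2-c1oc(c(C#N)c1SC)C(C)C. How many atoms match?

6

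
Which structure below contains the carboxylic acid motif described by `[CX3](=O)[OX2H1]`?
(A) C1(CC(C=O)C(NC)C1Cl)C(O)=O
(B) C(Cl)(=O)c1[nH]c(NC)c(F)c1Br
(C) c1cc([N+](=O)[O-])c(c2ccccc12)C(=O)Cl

[CX3](=O)[OX2H1] describes an sp2 carbon double-bonded to O and single-bonded to an -OH oxygen (a carboxylic acid).
(A) contains a carboxylic acid group (-C(=O)OH), which satisfies every atom and bond constraint.
(B) has an acyl chloride (-C(=O)Cl) but the carbonyl is bonded to Cl, not to an -OH oxygen.
(C) has an acyl chloride (-C(=O)Cl) but the carbonyl is bonded to Cl, not to an -OH oxygen.
So the answer is (A).

A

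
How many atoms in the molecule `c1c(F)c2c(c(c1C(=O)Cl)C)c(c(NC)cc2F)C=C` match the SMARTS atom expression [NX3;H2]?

0

The query [NX3;H2] means: aliphatic N with 3 total connections, two of them H — an -NH2 nitrogen (amine or amide).
Check the 20 heavy atoms by environment: 8× c (aromatic, H0, X3) → no; 2× c (aromatic, H1, X3) → no; 2× F (H0, X1) → no; 1× C (H1, X3) → no; 1× C (H2, X3) → no; 1× N (H1, X3) → no; 2× C (H3, X4) → no; 1× C (H0, X3) → no; 1× O (H0, X1) → no; 1× Cl (H0, X1) → no.
No environment satisfies the query, so 0 matching atoms.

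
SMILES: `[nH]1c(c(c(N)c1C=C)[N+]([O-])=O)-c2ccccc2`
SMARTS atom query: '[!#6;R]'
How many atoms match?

The query [!#6;R] means: non-carbon atom that is part of a ring.
Check the 17 heavy atoms by environment: 1× n (aromatic, in 5-ring) → match; 4× c (aromatic, in 5-ring) → no; 6× c (aromatic, in 6-ring) → no; 1× N (acyclic) → no; 1× N (charge +1, acyclic) → no; 1× O (charge -1, acyclic) → no; 1× O (acyclic) → no; 2× C (acyclic) → no.
That gives 1 matching atom.

1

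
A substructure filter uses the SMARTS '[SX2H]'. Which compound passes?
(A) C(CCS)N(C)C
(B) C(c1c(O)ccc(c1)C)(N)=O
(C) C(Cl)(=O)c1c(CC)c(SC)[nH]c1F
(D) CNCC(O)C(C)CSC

A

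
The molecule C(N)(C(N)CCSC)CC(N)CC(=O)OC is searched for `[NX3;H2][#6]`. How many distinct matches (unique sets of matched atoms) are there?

[NX3;H2][#6] is the SMARTS for a primary amine: a trivalent nitrogen with two H attached to carbon.
The molecule carries 3 separate instances of a primary amino group (-NH2) meeting every constraint; each maps to a distinct set of atoms, giving 3 matches.

3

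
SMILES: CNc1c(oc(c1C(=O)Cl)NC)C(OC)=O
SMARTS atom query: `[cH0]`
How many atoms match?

4

The query [cH0] means: aromatic carbon with no attached hydrogen (substituted or ring-fusion).
Check the 16 heavy atoms by environment: 1× o (aromatic, H0) → no; 4× c (aromatic, H0) → match; 2× N (H1) → no; 3× C (H3) → no; 2× C (H0) → no; 3× O (H0) → no; 1× Cl (H0) → no.
That gives 4 matching atoms.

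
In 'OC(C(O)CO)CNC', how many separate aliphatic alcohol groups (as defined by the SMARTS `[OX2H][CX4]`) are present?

3

[OX2H][CX4] is the SMARTS for an aliphatic alcohol: a hydroxyl oxygen bound to an sp3 (X4) carbon.
The molecule carries 3 separate instances of a hydroxyl group (-OH) meeting every constraint; each maps to a distinct set of atoms, giving 3 matches.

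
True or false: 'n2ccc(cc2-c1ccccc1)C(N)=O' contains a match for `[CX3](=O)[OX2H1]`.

The pattern [CX3](=O)[OX2H1] describes an sp2 carbon double-bonded to O and single-bonded to an -OH oxygen — a carboxylic acid.
The closest candidate here is a primary amide (-C(=O)NH2), but the carbonyl is bonded to N, not to an -OH oxygen. No other fragment satisfies the full query, so there is no match.

False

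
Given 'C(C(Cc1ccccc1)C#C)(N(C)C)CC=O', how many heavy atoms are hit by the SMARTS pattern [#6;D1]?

3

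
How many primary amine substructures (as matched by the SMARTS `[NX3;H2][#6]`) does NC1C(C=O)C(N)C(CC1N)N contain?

[NX3;H2][#6] is the SMARTS for a primary amine: a trivalent nitrogen with two H attached to carbon.
The molecule carries 4 separate instances of a primary amino group (-NH2) meeting every constraint; each maps to a distinct set of atoms, giving 4 matches.

4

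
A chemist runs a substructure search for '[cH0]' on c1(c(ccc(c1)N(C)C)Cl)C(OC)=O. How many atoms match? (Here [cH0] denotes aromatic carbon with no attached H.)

3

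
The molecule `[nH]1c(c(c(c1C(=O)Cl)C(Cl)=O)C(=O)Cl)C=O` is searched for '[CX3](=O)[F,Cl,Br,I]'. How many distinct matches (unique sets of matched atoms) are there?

3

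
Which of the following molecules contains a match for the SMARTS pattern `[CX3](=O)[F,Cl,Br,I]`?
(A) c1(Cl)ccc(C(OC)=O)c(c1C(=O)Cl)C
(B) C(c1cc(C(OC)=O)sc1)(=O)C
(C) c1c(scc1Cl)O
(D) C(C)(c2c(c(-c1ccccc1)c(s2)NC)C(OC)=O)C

A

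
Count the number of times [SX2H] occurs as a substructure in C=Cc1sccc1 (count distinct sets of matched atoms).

0

[SX2H] is the SMARTS for a thiol: an aliphatic sulfur with two connections, one being H.
No fragment in the molecule satisfies every constraint, giving 0 matches.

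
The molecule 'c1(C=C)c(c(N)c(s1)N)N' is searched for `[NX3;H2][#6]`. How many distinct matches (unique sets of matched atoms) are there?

[NX3;H2][#6] is the SMARTS for a primary amine: a trivalent nitrogen with two H attached to carbon.
The molecule carries 3 separate instances of a primary amino group (-NH2) meeting every constraint; each maps to a distinct set of atoms, giving 3 matches.

3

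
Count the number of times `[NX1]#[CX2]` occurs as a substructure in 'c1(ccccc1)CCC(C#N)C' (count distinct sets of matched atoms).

[NX1]#[CX2] is the SMARTS for a nitrile: a nitrogen triple-bonded to a two-connected carbon.
Exactly one fragment in the molecule meets all constraints, giving 1 match.

1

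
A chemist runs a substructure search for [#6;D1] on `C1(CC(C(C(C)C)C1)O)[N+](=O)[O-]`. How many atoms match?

2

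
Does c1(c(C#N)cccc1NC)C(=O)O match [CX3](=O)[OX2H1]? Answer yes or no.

The pattern [CX3](=O)[OX2H1] describes an sp2 carbon double-bonded to O and single-bonded to an -OH oxygen — a carboxylic acid.
The molecule carries a carboxylic acid group (-C(=O)OH), whose atoms satisfy every constraint of the query, so the pattern matches.

Yes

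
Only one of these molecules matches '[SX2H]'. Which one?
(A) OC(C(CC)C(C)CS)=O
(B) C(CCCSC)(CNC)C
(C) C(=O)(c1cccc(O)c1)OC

A

[SX2H] describes an aliphatic sulfur with two connections, one being H (a thiol).
(A) contains a thiol (-SH), which satisfies every atom and bond constraint.
(B) has a methylthio ether (-SCH3) but the sulfur has H0 (bonded to two carbons), not H1.
(C) has a hydroxyl group (-OH) but it is an -OH, not an -SH.
So the answer is (A).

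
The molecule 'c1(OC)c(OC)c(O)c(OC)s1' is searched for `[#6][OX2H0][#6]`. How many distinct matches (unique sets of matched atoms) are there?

3

[#6][OX2H0][#6] is the SMARTS for an ether: an aliphatic oxygen bridging two carbons with no H on the oxygen.
The molecule carries 3 separate instances of a methoxy ether (-OCH3) meeting every constraint; each maps to a distinct set of atoms, giving 3 matches.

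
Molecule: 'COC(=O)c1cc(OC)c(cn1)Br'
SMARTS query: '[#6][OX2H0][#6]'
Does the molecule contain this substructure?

Yes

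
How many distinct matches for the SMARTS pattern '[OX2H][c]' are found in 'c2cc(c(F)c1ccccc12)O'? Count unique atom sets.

1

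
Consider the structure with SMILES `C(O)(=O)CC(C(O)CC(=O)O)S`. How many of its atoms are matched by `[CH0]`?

The query [CH0] means: aliphatic carbon with no attached hydrogen.
Check the 12 heavy atoms by environment: 2× C (H2) → no; 2× C (H1) → no; 2× C (H0) → match; 2× O (H0) → no; 3× O (H1) → no; 1× S (H1) → no.
That gives 2 matching atoms.

2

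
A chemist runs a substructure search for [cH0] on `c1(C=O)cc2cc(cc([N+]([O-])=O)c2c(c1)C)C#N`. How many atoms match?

6

The query [cH0] means: aromatic carbon with no attached hydrogen (substituted or ring-fusion).
Check the 18 heavy atoms by environment: 6× c (aromatic, H0) → match; 4× c (aromatic, H1) → no; 1× C (H1) → no; 2× O (H0) → no; 1× C (H3) → no; 1× C (H0) → no; 1× N (H0) → no; 1× N (charge +1, H0) → no; 1× O (charge -1, H0) → no.
That gives 6 matching atoms.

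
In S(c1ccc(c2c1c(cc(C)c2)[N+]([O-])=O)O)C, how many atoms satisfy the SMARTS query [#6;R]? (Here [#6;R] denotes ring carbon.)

The query [#6;R] means: carbon that is part of a ring.
Check the 17 heavy atoms by environment: 10× c (aromatic, in 6-ring) → match; 2× O (acyclic) → no; 1× N (charge +1, acyclic) → no; 1× O (charge -1, acyclic) → no; 2× C (acyclic) → no; 1× S (acyclic) → no.
That gives 10 matching atoms.

10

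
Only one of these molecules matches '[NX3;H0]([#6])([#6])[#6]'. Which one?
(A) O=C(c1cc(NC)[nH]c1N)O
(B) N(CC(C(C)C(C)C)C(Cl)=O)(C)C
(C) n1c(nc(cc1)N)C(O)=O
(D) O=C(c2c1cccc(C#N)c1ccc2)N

B

[NX3;H0]([#6])([#6])[#6] describes a trivalent nitrogen with no H, bonded to three carbons (a tertiary amine).
(A) has a primary amino group (-NH2) but the nitrogen has H2, not H0 with three carbons.
(B) contains a dimethylamino group (-N(CH3)2), which satisfies every atom and bond constraint.
(C) has a primary amino group (-NH2) but the nitrogen has H2, not H0 with three carbons.
(D) has a primary amide (-C(=O)NH2) but the amide nitrogen has H2 and only one carbon neighbour.
So the answer is (B).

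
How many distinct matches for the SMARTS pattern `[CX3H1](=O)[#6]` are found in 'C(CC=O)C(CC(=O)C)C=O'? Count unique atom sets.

[CX3H1](=O)[#6] is the SMARTS for an aldehyde: an sp2 carbon with one H, double-bonded to O and single-bonded to carbon.
The molecule carries 2 separate instances of an aldehyde (-CHO) meeting every constraint; each maps to a distinct set of atoms, giving 2 matches.

2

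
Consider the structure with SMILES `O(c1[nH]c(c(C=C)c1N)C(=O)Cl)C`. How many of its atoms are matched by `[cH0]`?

4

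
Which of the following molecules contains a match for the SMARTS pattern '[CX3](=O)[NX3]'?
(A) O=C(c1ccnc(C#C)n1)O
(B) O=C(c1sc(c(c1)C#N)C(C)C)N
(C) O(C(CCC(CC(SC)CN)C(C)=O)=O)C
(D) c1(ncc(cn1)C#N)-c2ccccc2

B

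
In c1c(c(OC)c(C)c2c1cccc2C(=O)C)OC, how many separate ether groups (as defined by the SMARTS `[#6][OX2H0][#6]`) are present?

2

[#6][OX2H0][#6] is the SMARTS for an ether: an aliphatic oxygen bridging two carbons with no H on the oxygen.
The molecule carries 2 separate instances of a methoxy ether (-OCH3) meeting every constraint; each maps to a distinct set of atoms, giving 2 matches.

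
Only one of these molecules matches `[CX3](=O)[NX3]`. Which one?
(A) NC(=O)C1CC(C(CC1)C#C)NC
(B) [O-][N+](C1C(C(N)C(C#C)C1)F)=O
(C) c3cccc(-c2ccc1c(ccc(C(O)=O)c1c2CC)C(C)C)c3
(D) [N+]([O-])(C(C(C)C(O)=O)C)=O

[CX3](=O)[NX3] describes a carbonyl carbon bonded to a trivalent nitrogen (an amide).
(A) contains a primary amide (-C(=O)NH2), which satisfies every atom and bond constraint.
(B) has a primary amino group (-NH2) but the -NH2 is not attached to a carbonyl carbon.
(C) has a carboxylic acid group (-C(=O)OH) but the carbonyl is bonded to O, not to an NX3 nitrogen.
(D) has a carboxylic acid group (-C(=O)OH) but the carbonyl is bonded to O, not to an NX3 nitrogen.
So the answer is (A).

A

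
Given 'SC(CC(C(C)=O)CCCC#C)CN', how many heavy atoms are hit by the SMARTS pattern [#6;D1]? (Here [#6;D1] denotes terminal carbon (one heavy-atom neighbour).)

2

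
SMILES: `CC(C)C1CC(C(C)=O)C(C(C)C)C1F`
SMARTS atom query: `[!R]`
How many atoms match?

10

The query [!R] means: !R matches any atom not in a ring.
Check the 15 heavy atoms by environment: 5× C (in 5-ring) → no; 8× C (acyclic) → match; 1× F (acyclic) → match; 1× O (acyclic) → match.
Summing the matching environments: 8 + 1 + 1 = 10 matching atoms.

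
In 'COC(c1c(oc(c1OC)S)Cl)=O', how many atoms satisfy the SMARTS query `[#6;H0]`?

The query [#6;H0] means: any carbon with no attached hydrogen.
Check the 13 heavy atoms by environment: 1× o (aromatic, H0) → no; 4× c (aromatic, H0) → match; 1× C (H0) → match; 3× O (H0) → no; 2× C (H3) → no; 1× Cl (H0) → no; 1× S (H1) → no.
Summing the matching environments: 4 + 1 = 5 matching atoms.

5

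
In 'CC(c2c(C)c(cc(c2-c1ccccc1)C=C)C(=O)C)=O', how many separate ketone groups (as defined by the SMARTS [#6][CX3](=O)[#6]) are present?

2

[#6][CX3](=O)[#6] is the SMARTS for a ketone: a carbonyl carbon (no H) flanked by two carbons.
The molecule carries 2 separate instances of an acetyl/ketone group (-C(=O)CH3) meeting every constraint; each maps to a distinct set of atoms, giving 2 matches.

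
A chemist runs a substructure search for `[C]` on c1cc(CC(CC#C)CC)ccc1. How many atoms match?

7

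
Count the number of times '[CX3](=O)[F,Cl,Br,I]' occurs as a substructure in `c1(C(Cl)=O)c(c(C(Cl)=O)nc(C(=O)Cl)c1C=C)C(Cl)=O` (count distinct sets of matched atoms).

[CX3](=O)[F,Cl,Br,I] is the SMARTS for an acyl halide: a carbonyl carbon bonded to a halogen.
The molecule carries 4 separate instances of an acyl chloride (-C(=O)Cl) meeting every constraint; each maps to a distinct set of atoms, giving 4 matches.

4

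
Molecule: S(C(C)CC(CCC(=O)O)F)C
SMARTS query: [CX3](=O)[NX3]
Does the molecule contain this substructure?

The pattern [CX3](=O)[NX3] describes a carbonyl carbon bonded to a trivalent nitrogen — an amide.
The closest candidate here is a carboxylic acid group (-C(=O)OH), but the carbonyl is bonded to O, not to an NX3 nitrogen. No other fragment satisfies the full query, so there is no match.

No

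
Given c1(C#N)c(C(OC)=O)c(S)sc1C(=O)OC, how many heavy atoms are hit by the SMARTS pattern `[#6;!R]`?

The query [#6;!R] means: carbon not in any ring.
Check the 16 heavy atoms by environment: 1× s (aromatic, in 5-ring) → no; 4× c (aromatic, in 5-ring) → no; 5× C (acyclic) → match; 1× N (acyclic) → no; 4× O (acyclic) → no; 1× S (acyclic) → no.
That gives 5 matching atoms.

5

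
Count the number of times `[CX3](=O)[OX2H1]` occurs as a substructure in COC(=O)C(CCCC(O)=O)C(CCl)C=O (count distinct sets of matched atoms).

1

[CX3](=O)[OX2H1] is the SMARTS for a carboxylic acid: an sp2 carbon double-bonded to O and single-bonded to an -OH oxygen.
Exactly one fragment in the molecule meets all constraints, giving 1 match.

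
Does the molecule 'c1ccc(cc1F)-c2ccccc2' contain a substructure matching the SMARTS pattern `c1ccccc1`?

Yes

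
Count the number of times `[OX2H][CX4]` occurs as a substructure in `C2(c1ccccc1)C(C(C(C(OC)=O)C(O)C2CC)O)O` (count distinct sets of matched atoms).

[OX2H][CX4] is the SMARTS for an aliphatic alcohol: a hydroxyl oxygen bound to an sp3 (X4) carbon.
The molecule carries 3 separate instances of a hydroxyl group (-OH) meeting every constraint; each maps to a distinct set of atoms, giving 3 matches.

3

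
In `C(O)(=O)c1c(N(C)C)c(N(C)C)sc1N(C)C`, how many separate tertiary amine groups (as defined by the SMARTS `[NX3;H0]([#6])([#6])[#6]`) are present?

[NX3;H0]([#6])([#6])[#6] is the SMARTS for a tertiary amine: a trivalent nitrogen with no H, bonded to three carbons.
The molecule carries 3 separate instances of a dimethylamino group (-N(CH3)2) meeting every constraint; each maps to a distinct set of atoms, giving 3 matches.

3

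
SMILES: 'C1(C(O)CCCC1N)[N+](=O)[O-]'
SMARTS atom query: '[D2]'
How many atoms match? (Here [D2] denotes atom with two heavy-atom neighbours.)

3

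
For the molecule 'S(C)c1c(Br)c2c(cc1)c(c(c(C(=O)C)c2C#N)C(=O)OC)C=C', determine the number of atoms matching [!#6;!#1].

6

Check the 24 heavy atoms by environment: 10× c (aromatic) → no; 8× C → no; 3× O → match; 1× S → match; 1× Br → match; 1× N → match.
Summing the matching environments: 3 + 1 + 1 + 1 = 6 matching atoms.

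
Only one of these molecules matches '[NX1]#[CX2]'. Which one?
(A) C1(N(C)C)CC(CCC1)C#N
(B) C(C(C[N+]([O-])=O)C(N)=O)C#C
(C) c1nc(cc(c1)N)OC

A

[NX1]#[CX2] describes a nitrogen triple-bonded to a two-connected carbon (a nitrile).
(A) contains a nitrile (-C#N), which satisfies every atom and bond constraint.
(B) has a nitro group (-[N+](=O)[O-]) but there is no C#N triple bond.
(C) has a primary amino group (-NH2) but the nitrogen is NX3 (three connections), not NX1 triple-bonded.
So the answer is (A).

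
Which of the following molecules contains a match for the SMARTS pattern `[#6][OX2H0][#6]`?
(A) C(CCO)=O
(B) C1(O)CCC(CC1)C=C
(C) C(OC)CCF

C

[#6][OX2H0][#6] describes an aliphatic oxygen bridging two carbons with no H on the oxygen (an ether).
(A) has a hydroxyl group (-OH) but the oxygen has H1, not H0 bridging two carbons.
(B) has a hydroxyl group (-OH) but the oxygen has H1, not H0 bridging two carbons.
(C) contains a methoxy ether (-OCH3), which satisfies every atom and bond constraint.
So the answer is (C).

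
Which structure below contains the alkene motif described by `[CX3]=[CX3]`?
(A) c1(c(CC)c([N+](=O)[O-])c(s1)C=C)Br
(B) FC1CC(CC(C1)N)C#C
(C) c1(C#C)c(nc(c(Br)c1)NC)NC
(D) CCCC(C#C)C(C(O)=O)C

A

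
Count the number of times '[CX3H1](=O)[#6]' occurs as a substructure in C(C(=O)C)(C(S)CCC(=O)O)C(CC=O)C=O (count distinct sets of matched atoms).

2

[CX3H1](=O)[#6] is the SMARTS for an aldehyde: an sp2 carbon with one H, double-bonded to O and single-bonded to carbon.
The molecule carries 2 separate instances of an aldehyde (-CHO) meeting every constraint; each maps to a distinct set of atoms, giving 2 matches.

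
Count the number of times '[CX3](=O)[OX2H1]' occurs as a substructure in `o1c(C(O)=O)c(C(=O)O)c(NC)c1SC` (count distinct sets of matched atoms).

2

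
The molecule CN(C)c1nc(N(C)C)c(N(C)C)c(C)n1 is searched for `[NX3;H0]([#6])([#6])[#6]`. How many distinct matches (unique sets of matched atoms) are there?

[NX3;H0]([#6])([#6])[#6] is the SMARTS for a tertiary amine: a trivalent nitrogen with no H, bonded to three carbons.
The molecule carries 3 separate instances of a dimethylamino group (-N(CH3)2) meeting every constraint; each maps to a distinct set of atoms, giving 3 matches.

3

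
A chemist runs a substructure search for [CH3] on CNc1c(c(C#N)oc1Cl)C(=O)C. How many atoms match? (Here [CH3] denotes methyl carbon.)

2

The query [CH3] means: aliphatic carbon with exactly three hydrogens.
Check the 13 heavy atoms by environment: 1× o (aromatic, H0) → no; 4× c (aromatic, H0) → no; 2× C (H0) → no; 1× O (H0) → no; 2× C (H3) → match; 1× N (H1) → no; 1× Cl (H0) → no; 1× N (H0) → no.
That gives 2 matching atoms.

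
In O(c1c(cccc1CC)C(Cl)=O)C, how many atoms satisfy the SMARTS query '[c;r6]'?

6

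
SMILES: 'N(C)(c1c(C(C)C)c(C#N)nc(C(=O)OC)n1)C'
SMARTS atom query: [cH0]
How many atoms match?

4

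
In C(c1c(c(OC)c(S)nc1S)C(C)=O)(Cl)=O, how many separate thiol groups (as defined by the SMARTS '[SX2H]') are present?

2

[SX2H] is the SMARTS for a thiol: an aliphatic sulfur with two connections, one being H.
The molecule carries 2 separate instances of a thiol (-SH) meeting every constraint; each maps to a distinct set of atoms, giving 2 matches.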